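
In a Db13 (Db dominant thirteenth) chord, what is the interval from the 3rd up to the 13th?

Db13 is spelled Db, F, Ab, Cb, Eb, Bb.
The 3rd is F and the 13th is Bb.
From F to Bb is 17 semitones, exactly the perfect eleventh.

P11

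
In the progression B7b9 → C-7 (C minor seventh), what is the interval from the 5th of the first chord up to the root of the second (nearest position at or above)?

d5

B7b9 has F♯ as its 5th, and C-7 (C minor seventh) has C as its root.
From F♯ to C: 6 semitones over a fifth = diminished.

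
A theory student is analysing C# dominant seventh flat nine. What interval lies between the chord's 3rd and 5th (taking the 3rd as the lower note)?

m3

Spelling the chord: C#-E#-G#-B-D.
3rd = E#; 5th = G#.
E# up to G# is 3 semitones, a half step narrower than a major third, so the interval is minor.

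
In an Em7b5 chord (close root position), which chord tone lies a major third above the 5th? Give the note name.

D

The chord tones of Em7b5 (E half-diminished seventh) are E G Bb D.
The 5th is Bb. A major third above Bb is D.
D is the chord's 7th.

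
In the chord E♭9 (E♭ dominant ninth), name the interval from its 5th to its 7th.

E♭9 is spelled E♭–G–B♭–D♭–F.
That puts B♭ below D♭.
3 letter names make it a third; at 3 semitones (a half step narrower than major) the quality is minor.

minor third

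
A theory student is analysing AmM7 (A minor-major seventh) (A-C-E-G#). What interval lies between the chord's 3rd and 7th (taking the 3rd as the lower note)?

The 3rd is C and the 7th is G#.
From C to G#: 8 semitones over a fifth = augmented.

augmented fifth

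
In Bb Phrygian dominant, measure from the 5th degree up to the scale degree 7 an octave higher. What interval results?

minor 10th

The scale runs Bb Cb D Eb F Gb Ab.
So we need the interval from F up to Ab.
10 letter names make it a tenth; at 15 semitones (a half step narrower than major) the quality is minor.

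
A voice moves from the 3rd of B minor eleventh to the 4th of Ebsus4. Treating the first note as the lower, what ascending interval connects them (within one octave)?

d5

B minor eleventh has D as its 3rd, and Ebsus4 has Ab as its 4th.
From D to Ab: 6 semitones over a fifth = diminished.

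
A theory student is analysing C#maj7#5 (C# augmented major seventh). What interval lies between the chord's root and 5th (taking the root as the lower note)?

augmented fifth

The chord tones of C#maj7#5 (C# augmented major seventh) are C#-E#-G##-B#.
That puts C# below G##.
5 letter names make it a fifth; at 8 semitones (a half step wider than perfect) the quality is augmented.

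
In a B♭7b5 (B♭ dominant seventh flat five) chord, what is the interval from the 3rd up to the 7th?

diminished fifth

B♭7b5: B♭ D F♭ A♭.
3rd = D; 7th = A♭.
D up to A♭ is 6 semitones, a half step narrower than a perfect fifth, so the interval is diminished.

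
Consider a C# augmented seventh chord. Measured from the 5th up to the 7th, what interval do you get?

C# augmented seventh: C# E# G## B.
5th = G##; 7th = B.
3 letter names make it a third; at 2 semitones (a whole step narrower than major) the quality is diminished.

diminished third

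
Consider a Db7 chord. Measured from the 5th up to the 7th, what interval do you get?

minor third

Spelling the chord: Db-F-Ab-Cb.
5th = Ab; 7th = Cb.
From Ab to Cb: 3 semitones over a third = minor.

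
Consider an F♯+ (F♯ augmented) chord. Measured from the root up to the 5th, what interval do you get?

F♯+: F♯-A♯-C𝄪.
So we need the interval from F♯ up to C𝄪.
From F♯ to C𝄪: 8 semitones over a fifth = augmented.

augmented 5th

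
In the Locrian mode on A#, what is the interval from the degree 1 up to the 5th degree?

d5

The scale runs A# B C# D# E F# G#.
So we need the interval from A# up to E.
From A# to E: 6 semitones over a fifth = diminished.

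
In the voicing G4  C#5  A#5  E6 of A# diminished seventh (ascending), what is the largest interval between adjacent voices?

major 6th

Adjacent intervals: G4→C#5 = augmented fourth; C#5→A#5 = major sixth; A#5→E6 = diminished fifth.
The largest is C#5 to A#5, a major sixth (9 semitones).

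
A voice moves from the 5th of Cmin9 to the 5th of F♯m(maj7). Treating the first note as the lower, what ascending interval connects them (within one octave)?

Cmin9 has G as its 5th, and F♯m(maj7) has C♯ as its 5th.
4 letter names make it a fourth; at 6 semitones (a half step wider than perfect) the quality is augmented.

augmented fourth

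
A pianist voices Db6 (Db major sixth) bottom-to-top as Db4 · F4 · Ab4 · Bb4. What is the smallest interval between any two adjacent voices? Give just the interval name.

M2

Adjacent intervals: Db4→F4 = major third; F4→Ab4 = minor third; Ab4→Bb4 = major second.
The smallest is Ab4 to Bb4, a major second (2 semitones).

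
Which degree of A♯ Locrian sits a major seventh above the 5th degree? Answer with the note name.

The scale is A♯ B C♯ D♯ E F♯ G♯.
The 5th degree is E; a major seventh above that is D♯ — scale degree 4.

D#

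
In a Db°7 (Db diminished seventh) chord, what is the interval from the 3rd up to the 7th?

diminished fifth

Spelling the chord: Db-Fb-Abb-Cbb.
3rd = Fb; 7th = Cbb.
Fb up to Cbb is 6 semitones, a half step narrower than a perfect fifth, so the interval is diminished.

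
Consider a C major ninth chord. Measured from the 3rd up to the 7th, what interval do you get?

Cmaj9 (C major ninth): C-E-G-B-D.
That puts E below B.
Counting 5 letters and 7 half steps from E gives a perfect fifth.

P5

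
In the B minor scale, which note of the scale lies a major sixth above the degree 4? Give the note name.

The scale is B C# D E F# G A.
The degree 4 is E; a major sixth above that is C# — scale degree 2.

C#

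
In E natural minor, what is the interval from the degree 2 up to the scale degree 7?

minor sixth

Spelling E natural minor: E F# G A B C D.
So we need the interval from F# up to D.
From F# to D: 8 semitones over a sixth = minor.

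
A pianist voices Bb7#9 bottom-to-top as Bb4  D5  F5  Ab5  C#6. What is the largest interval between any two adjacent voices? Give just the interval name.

Adjacent intervals: Bb4→D5 = major third; D5→F5 = minor third; F5→Ab5 = minor third; Ab5→C#6 = augmented third.
The largest is Ab5 to C#6, an augmented third (5 semitones).

A3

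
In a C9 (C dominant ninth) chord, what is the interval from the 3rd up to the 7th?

diminished fifth

C9 is spelled C E G Bb D.
That puts E below Bb.
E up to Bb is 6 semitones, a half step narrower than a perfect fifth, so the interval is diminished.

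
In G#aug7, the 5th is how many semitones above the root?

The chord tones of G#7#5 are G#–B#–D##–F#.
G# to D## is an augmented fifth: 8 semitones.

8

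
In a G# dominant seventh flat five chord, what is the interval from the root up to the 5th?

G#7b5 is spelled G#–B#–D–F#.
Root = G#; 5th = D.
From G# to D: 6 semitones over a fifth = diminished.

diminished 5th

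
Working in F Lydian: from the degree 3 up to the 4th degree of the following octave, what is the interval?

major ninth

The scale runs F G A B C D E.
That puts A below B.
Counting 9 letters and 14 half steps from A gives a major ninth.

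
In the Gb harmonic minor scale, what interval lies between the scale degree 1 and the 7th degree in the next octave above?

major 14th

The scale runs Gb Ab Bbb Cb Db Ebb F.
Scale degree 1 = Gb; 7th degree (up an octave) = F.
Gb up to F spans 14 letter names and 23 semitones — a major fourteenth.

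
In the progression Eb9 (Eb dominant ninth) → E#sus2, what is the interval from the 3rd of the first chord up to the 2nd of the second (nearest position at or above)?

The 3rd of Eb9 (Eb dominant ninth) is G; the 2nd of E#sus2 is F##.
7 letter names make it a seventh; at 12 semitones (a half step wider than major) the quality is augmented.

augmented seventh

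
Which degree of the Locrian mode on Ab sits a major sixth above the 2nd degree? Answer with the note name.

The scale is Ab Bbb Cb Db Ebb Fb Gb.
The 2nd degree is Bbb; a major sixth above that is Gb — scale degree 7.

Gb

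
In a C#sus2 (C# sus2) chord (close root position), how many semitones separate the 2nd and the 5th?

C# sus2 is spelled C# D# G#.
D# to G# is a perfect fourth: 5 semitones.

5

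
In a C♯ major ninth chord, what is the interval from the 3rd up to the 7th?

perfect fifth

Spelling the chord: C♯, E♯, G♯, B♯, D♯.
3rd = E♯; 7th = B♯.
Counting 5 letters and 7 half steps from E♯ gives a perfect fifth.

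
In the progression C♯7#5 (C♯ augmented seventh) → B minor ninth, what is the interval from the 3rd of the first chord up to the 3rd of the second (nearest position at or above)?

diminished seventh

The 3rd of C♯7#5 (C♯ augmented seventh) is E♯; the 3rd of B minor ninth is D.
From E♯ to D: 9 semitones over a seventh = diminished.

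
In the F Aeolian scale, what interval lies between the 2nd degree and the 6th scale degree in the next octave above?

Spelling the F Aeolian scale: F G A♭ B♭ C D♭ E♭.
2nd degree = G; 6th scale degree (up an octave) = D♭.
From G to D♭: 18 semitones over a twelfth = diminished.

d12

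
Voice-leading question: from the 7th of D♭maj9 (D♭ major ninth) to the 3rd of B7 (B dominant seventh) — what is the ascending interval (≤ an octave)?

A2

D♭maj9 (D♭ major ninth) has C as its 7th, and B7 (B dominant seventh) has D♯ as its 3rd.
2 letter names make it a second; at 3 semitones (a half step wider than major) the quality is augmented.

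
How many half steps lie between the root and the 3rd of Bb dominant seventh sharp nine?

Spelling the chord: Bb, D, F, Ab, C#.
Bb to D is a major third: 4 semitones.

4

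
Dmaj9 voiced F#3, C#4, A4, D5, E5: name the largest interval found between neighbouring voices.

Adjacent intervals: F#3→C#4 = perfect fifth; C#4→A4 = minor sixth; A4→D5 = perfect fourth; D5→E5 = major second.
The largest is C#4 to A4, a minor sixth (8 semitones).

m6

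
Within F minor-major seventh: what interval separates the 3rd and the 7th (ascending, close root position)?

Fm(maj7) is spelled F-Ab-C-E.
So we need the interval from Ab up to E.
5 letter names make it a fifth; at 8 semitones (a half step wider than perfect) the quality is augmented.

augmented 5th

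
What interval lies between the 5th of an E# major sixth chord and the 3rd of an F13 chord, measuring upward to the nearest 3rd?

diminished seventh

The 5th of E# major sixth is B#; the 3rd of F13 is A.
7 letter names make it a seventh; at 9 semitones (a whole step narrower than major) the quality is diminished.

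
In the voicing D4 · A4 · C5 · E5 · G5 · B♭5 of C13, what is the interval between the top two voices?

m3

Those voices are G5 and B♭5.
From G to B♭: 3 semitones over a third = minor.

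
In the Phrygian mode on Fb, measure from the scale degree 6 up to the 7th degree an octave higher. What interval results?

M9

Spelling the Phrygian mode on Fb: Fb Gbb Abb Bbb Cb Dbb Ebb.
That puts Dbb below Ebb.
Dbb up to Ebb spans 9 letter names and 14 semitones — a major ninth.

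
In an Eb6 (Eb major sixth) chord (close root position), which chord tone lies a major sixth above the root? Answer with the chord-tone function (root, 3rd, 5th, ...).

6th

Spelling the chord: Eb, G, Bb, C.
The root is Eb. A major sixth above Eb is C.
C is the chord's 6th.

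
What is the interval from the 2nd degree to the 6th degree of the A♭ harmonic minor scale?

diminished fifth

The scale runs A♭ B♭ C♭ D♭ E♭ F♭ G.
2nd degree = B♭; scale degree 6 = F♭.
B♭ up to F♭ is 6 semitones, a half step narrower than a perfect fifth, so the interval is diminished.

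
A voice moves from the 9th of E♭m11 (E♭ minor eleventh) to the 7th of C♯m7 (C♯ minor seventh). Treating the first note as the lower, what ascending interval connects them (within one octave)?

A4

E♭m11 (E♭ minor eleventh) has F as its 9th, and C♯m7 (C♯ minor seventh) has B as its 7th.
F up to B is 6 semitones, a half step wider than a perfect fourth, so the interval is augmented.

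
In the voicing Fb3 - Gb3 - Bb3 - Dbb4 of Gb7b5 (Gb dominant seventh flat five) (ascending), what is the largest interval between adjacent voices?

Adjacent intervals: Fb3→Gb3 = major second; Gb3→Bb3 = major third; Bb3→Dbb4 = diminished third.
The largest is Gb3 to Bb3, a major third (4 semitones).

major third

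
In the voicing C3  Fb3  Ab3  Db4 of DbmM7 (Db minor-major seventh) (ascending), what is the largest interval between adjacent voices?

perfect 4th

Adjacent intervals: C3→Fb3 = diminished fourth; Fb3→Ab3 = major third; Ab3→Db4 = perfect fourth.
The largest is Ab3 to Db4, a perfect fourth (5 semitones).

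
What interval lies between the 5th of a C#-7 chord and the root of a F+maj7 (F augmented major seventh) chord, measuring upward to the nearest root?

diminished seventh

The 5th of C#-7 is G#; the root of F+maj7 (F augmented major seventh) is F.
7 letter names make it a seventh; at 9 semitones (a whole step narrower than major) the quality is diminished.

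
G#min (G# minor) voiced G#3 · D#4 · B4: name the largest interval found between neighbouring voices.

minor sixth

Adjacent intervals: G#3→D#4 = perfect fifth; D#4→B4 = minor sixth.
The largest is D#4 to B4, a minor sixth (8 semitones).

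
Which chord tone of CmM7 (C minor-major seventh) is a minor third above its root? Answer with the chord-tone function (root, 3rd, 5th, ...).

Cm(maj7) (C minor-major seventh) is spelled C–Eb–G–B.
The root is C. A minor third above C is Eb.
Eb is the chord's 3rd.

3rd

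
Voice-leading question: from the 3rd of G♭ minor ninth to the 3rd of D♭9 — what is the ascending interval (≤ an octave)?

The 3rd of G♭ minor ninth is B𝄫; the 3rd of D♭9 is F.
5 letter names make it a fifth; at 8 semitones (a half step wider than perfect) the quality is augmented.

A5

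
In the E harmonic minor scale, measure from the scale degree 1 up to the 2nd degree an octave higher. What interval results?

major ninth

E harmonic minor: E F# G A B C D#.
So we need the interval from E up to F#.
From E to F# is 14 semitones, exactly the major ninth.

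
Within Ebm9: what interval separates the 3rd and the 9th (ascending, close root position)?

Spelling the chord: Eb–Gb–Bb–Db–F.
3rd = Gb; 9th = F.
Gb up to F spans 7 letter names and 11 semitones — a major seventh.

major seventh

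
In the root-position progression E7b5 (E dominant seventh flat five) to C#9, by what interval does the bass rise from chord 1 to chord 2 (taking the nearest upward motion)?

The roots are E and C#.
Counting 6 letters and 9 half steps from E gives a major sixth.

major 6th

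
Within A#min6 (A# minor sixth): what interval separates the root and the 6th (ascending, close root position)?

major 6th

Spelling the chord: A#-C#-E#-F##.
That puts A# below F##.
A# up to F## spans 6 letter names and 9 semitones — a major sixth.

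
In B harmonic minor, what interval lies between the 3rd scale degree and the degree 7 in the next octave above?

augmented twelfth

The scale runs B C♯ D E F♯ G A♯.
The 3rd scale degree is D and the 7th degree (up an octave) is A♯.
From D to A♯: 20 semitones over a twelfth = augmented.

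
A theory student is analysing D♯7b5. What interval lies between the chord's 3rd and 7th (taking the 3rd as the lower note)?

Spelling the chord: D♯ F𝄪 A C♯.
3rd = F𝄪; 7th = C♯.
5 letter names make it a fifth; at 6 semitones (a half step narrower than perfect) the quality is diminished.
That tritone between 3rd and 7th is what gives the dominant seventh its pull toward resolution.

diminished fifth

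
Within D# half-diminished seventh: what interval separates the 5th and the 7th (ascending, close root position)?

Spelling the chord: D#–F#–A–C#.
The 5th is A and the 7th is C#.
Counting 3 letters and 4 half steps from A gives a major third.

major 3rd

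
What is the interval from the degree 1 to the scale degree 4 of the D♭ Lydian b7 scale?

Spelling the D♭ Lydian b7 scale: D♭ E♭ F G A♭ B♭ C♭.
The degree 1 is D♭ and the 4th scale degree is G.
From D♭ to G: 6 semitones over a fourth = augmented.

augmented fourth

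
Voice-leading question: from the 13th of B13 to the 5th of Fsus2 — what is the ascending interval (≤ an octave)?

d4

B13 has G# as its 13th, and Fsus2 has C as its 5th.
From G# to C: 4 semitones over a fourth = diminished.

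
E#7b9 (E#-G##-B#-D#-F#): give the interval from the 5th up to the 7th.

minor third

So we need the interval from B# up to D#.
3 letter names make it a third; at 3 semitones (a half step narrower than major) the quality is minor.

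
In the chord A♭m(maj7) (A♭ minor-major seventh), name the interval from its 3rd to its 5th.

major third

The chord tones of A♭ minor-major seventh are A♭-C♭-E♭-G.
So we need the interval from C♭ up to E♭.
Counting 3 letters and 4 half steps from C♭ gives a major third.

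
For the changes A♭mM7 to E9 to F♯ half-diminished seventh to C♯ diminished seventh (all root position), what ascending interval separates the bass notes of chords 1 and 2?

augmented fifth

The roots are A♭ and E.
From A♭ to E: 8 semitones over a fifth = augmented.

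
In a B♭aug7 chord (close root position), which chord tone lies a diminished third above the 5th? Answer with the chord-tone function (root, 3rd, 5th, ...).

B♭+7 is spelled B♭–D–F♯–A♭.
The 5th is F♯. A diminished third above F♯ is A♭.
A♭ is the chord's 7th.

7th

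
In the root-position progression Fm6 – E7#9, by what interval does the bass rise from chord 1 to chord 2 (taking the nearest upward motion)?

M7

The roots are F and E.
Counting 7 letters and 11 half steps from F gives a major seventh.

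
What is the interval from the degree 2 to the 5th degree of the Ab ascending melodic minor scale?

Spelling the Ab ascending melodic minor scale: Ab Bb Cb Db Eb F G.
That puts Bb below Eb.
Counting 4 letters and 5 half steps from Bb gives a perfect fourth.

perfect fourth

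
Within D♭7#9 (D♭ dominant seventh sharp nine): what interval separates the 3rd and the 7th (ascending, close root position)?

diminished fifth

D♭7#9 (D♭ dominant seventh sharp nine): D♭, F, A♭, C♭, E.
That puts F below C♭.
F up to C♭ is 6 semitones, a half step narrower than a perfect fifth, so the interval is diminished.
This 3–7 tritone is the characteristic tension at the heart of the dominant sound.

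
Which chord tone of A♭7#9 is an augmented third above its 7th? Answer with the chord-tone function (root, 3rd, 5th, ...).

Spelling the chord: A♭, C, E♭, G♭, B.
The 7th is G♭. An augmented third above G♭ is B.
B is the chord's 9th.

9th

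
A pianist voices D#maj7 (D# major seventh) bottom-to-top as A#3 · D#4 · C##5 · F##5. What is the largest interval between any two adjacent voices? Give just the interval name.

major 7th

Adjacent intervals: A#3→D#4 = perfect fourth; D#4→C##5 = major seventh; C##5→F##5 = perfect fourth.
The largest is D#4 to C##5, a major seventh (11 semitones).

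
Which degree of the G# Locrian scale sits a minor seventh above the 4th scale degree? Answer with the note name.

The scale is G# A B C# D E F#.
The 4th scale degree is C#; a minor seventh above that is B — scale degree 3.

B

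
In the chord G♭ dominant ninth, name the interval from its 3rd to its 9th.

m7

Spelling the chord: G♭ B♭ D♭ F♭ A♭.
The 3rd is B♭ and the 9th is A♭.
B♭ up to A♭ is 10 semitones, a half step narrower than a major seventh, so the interval is minor.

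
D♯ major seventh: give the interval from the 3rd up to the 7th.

P5

The chord tones of D♯ major seventh are D♯–F𝄪–A♯–C𝄪.
So we need the interval from F𝄪 up to C𝄪.
Counting 5 letters and 7 half steps from F𝄪 gives a perfect fifth.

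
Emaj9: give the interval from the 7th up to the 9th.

Emaj9 (E major ninth) is spelled E–G#–B–D#–F#.
That puts D# below F#.
3 letter names make it a third; at 3 semitones (a half step narrower than major) the quality is minor.

minor 3rd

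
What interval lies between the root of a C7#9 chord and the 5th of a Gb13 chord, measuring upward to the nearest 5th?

m2

The root of C7#9 is C; the 5th of Gb13 is Db.
2 letter names make it a second; at 1 semitone (a half step narrower than major) the quality is minor.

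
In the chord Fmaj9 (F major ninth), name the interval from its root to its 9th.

Fmaj9: F-A-C-E-G.
Root = F; 9th = G.
F up to G spans 9 letter names and 14 semitones — a major ninth.

major ninth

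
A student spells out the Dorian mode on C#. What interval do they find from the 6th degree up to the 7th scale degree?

minor second

Spelling the Dorian mode on C#: C# D# E F# G# A# B.
That puts A# below B.
From A# to B: 1 semitone over a second = minor.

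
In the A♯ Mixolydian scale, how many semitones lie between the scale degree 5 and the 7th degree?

The scale is A♯ B♯ C𝄪 D♯ E♯ F𝄪 G♯.
E♯ up to G♯ is a minor third — 3 semitones.

3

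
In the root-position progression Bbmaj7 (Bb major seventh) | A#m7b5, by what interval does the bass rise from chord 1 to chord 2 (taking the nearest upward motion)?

The roots are Bb and A#.
From Bb to A#: 12 semitones over a seventh = augmented.

A7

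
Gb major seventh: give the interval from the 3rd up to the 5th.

m3

Gb major seventh is spelled Gb-Bb-Db-F.
That puts Bb below Db.
3 letter names make it a third; at 3 semitones (a half step narrower than major) the quality is minor.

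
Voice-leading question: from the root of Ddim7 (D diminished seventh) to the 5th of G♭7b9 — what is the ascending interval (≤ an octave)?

diminished octave

Ddim7 (D diminished seventh) has D as its root, and G♭7b9 has D♭ as its 5th.
D up to D♭ is 11 semitones, a half step narrower than a perfect octave, so the interval is diminished.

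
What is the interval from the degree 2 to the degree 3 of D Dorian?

minor second

D dorian: D E F G A B C.
So we need the interval from E up to F.
E up to F is 1 semitone, a half step narrower than a major second, so the interval is minor.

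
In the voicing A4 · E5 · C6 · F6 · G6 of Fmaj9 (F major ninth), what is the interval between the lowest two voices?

perfect 5th

Those voices are A4 and E5.
A up to E spans 5 letter names and 7 semitones — a perfect fifth.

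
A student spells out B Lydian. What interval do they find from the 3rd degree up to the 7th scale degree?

P5

B lydian: B C# D# E# F# G# A#.
So we need the interval from D# up to A#.
D# up to A# spans 5 letter names and 7 semitones — a perfect fifth.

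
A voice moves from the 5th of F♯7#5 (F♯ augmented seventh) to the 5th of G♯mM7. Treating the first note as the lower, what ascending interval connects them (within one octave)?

m2

F♯7#5 (F♯ augmented seventh) has C𝄪 as its 5th, and G♯mM7 has D♯ as its 5th.
From C𝄪 to D♯: 1 semitone over a second = minor.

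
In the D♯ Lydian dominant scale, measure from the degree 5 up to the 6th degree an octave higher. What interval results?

Spelling the D♯ Lydian dominant scale: D♯ E♯ F𝄪 G𝄪 A♯ B♯ C♯.
Degree 5 = A♯; 6th degree (up an octave) = B♯.
A♯ up to B♯ spans 9 letter names and 14 semitones — a major ninth.

M9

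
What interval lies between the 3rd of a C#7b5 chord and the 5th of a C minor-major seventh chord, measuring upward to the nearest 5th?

C#7b5 has E# as its 3rd, and C minor-major seventh has G as its 5th.
3 letter names make it a third; at 2 semitones (a whole step narrower than major) the quality is diminished.

diminished 3rd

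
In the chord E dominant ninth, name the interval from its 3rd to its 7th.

E dominant ninth: E, G#, B, D, F#.
That puts G# below D.
G# up to D is 6 semitones, a half step narrower than a perfect fifth, so the interval is diminished.
That tritone between 3rd and 7th is what gives the dominant seventh its pull toward resolution.

d5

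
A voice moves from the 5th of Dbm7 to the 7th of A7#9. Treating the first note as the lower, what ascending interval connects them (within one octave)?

major 7th

The 5th of Dbm7 is Ab; the 7th of A7#9 is G.
Counting 7 letters and 11 half steps from Ab gives a major seventh.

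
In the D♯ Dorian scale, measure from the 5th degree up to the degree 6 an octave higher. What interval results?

major ninth

Spelling the D♯ Dorian scale: D♯ E♯ F♯ G♯ A♯ B♯ C♯.
The 5th degree is A♯ and the 6th degree (up an octave) is B♯.
Counting 9 letters and 14 half steps from A♯ gives a major ninth.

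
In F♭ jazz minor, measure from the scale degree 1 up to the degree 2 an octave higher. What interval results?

Spelling F♭ jazz minor: F♭ G♭ A𝄫 B𝄫 C♭ D♭ E♭.
Scale degree 1 = F♭; 2nd scale degree (up an octave) = G♭.
Counting 9 letters and 14 half steps from F♭ gives a major ninth.

major ninth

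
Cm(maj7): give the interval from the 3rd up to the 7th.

augmented fifth

The chord tones of CmM7 (C minor-major seventh) are C, E♭, G, B.
So we need the interval from E♭ up to B.
5 letter names make it a fifth; at 8 semitones (a half step wider than perfect) the quality is augmented.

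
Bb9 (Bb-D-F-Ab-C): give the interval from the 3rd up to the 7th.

That puts D below Ab.
5 letter names make it a fifth; at 6 semitones (a half step narrower than perfect) the quality is diminished.

d5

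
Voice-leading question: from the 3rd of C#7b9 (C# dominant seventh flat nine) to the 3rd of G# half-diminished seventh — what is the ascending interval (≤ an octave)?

diminished fifth

The 3rd of C#7b9 (C# dominant seventh flat nine) is E#; the 3rd of G# half-diminished seventh is B.
From E# to B: 6 semitones over a fifth = diminished.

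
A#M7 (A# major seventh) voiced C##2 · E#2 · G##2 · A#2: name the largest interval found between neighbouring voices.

Adjacent intervals: C##2→E#2 = minor third; E#2→G##2 = major third; G##2→A#2 = minor second.
The largest is E#2 to G##2, a major third (4 semitones).

major 3rd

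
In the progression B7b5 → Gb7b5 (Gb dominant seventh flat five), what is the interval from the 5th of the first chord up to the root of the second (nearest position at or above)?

The 5th of B7b5 is F; the root of Gb7b5 (Gb dominant seventh flat five) is Gb.
2 letter names make it a second; at 1 semitone (a half step narrower than major) the quality is minor.

minor second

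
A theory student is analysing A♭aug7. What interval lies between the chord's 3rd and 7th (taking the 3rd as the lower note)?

A♭aug7: A♭-C-E-G♭.
3rd = C; 7th = G♭.
C up to G♭ is 6 semitones, a half step narrower than a perfect fifth, so the interval is diminished.

d5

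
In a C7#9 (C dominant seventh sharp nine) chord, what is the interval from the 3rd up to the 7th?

C7#9: C E G Bb D#.
That puts E below Bb.
E up to Bb is 6 semitones, a half step narrower than a perfect fifth, so the interval is diminished.

diminished 5th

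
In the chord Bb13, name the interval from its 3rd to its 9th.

minor 7th

Bb13 (Bb dominant thirteenth) is spelled Bb–D–F–Ab–C–G.
The 3rd is D and the 9th is C.
From D to C: 10 semitones over a seventh = minor.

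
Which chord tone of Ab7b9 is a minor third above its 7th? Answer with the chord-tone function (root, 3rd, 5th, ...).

9th

Ab dominant seventh flat nine: Ab-C-Eb-Gb-Bbb.
The 7th is Gb. A minor third above Gb is Bbb.
Bbb is the chord's 9th.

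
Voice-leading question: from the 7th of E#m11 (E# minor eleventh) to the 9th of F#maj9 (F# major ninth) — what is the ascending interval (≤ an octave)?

E#m11 (E# minor eleventh) has D# as its 7th, and F#maj9 (F# major ninth) has G# as its 9th.
D# up to G# spans 4 letter names and 5 semitones — a perfect fourth.

perfect fourth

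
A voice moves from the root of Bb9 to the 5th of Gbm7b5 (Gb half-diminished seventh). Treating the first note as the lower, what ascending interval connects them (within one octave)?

Bb9 has Bb as its root, and Gbm7b5 (Gb half-diminished seventh) has Dbb as its 5th.
3 letter names make it a third; at 2 semitones (a whole step narrower than major) the quality is diminished.

d3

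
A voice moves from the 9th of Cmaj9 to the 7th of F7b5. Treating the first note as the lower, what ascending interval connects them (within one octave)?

The 9th of Cmaj9 is D; the 7th of F7b5 is E♭.
2 letter names make it a second; at 1 semitone (a half step narrower than major) the quality is minor.

minor 2nd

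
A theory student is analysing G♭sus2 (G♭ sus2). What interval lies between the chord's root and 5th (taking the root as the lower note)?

G♭sus2 is spelled G♭ A♭ D♭.
That puts G♭ below D♭.
Counting 5 letters and 7 half steps from G♭ gives a perfect fifth.

perfect 5th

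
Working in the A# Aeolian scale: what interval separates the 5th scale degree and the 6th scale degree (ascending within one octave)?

A# natural minor: A# B# C# D# E# F# G#.
So we need the interval from E# up to F#.
E# up to F# is 1 semitone, a half step narrower than a major second, so the interval is minor.

minor second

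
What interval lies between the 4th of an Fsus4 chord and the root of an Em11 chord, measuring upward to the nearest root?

augmented 4th

The 4th of Fsus4 is B♭; the root of Em11 is E.
B♭ up to E is 6 semitones, a half step wider than a perfect fourth, so the interval is augmented.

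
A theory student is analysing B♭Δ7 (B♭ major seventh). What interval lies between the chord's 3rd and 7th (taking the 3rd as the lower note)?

The chord tones of B♭maj7 (B♭ major seventh) are B♭ D F A.
That puts D below A.
From D to A is 7 semitones, exactly the perfect fifth.

P5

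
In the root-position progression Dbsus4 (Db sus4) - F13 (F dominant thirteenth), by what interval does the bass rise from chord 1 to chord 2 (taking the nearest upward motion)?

The roots are Db and F.
Db up to F spans 3 letter names and 4 semitones — a major third.

major 3rd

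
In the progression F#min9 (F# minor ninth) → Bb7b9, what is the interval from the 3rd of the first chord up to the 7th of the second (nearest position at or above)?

The 3rd of F#min9 (F# minor ninth) is A; the 7th of Bb7b9 is Ab.
8 letter names make it an octave; at 11 semitones (a half step narrower than perfect) the quality is diminished.

diminished 8th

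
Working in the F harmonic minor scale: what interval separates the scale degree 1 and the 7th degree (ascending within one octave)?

F harmonic minor: F G A♭ B♭ C D♭ E.
Scale degree 1 = F; degree 7 = E.
From F to E is 11 semitones, exactly the major seventh.

M7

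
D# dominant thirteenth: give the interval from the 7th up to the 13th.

Spelling the chord: D#–F##–A#–C#–E#–B#.
So we need the interval from C# up to B#.
From C# to B# is 11 semitones, exactly the major seventh.

major seventh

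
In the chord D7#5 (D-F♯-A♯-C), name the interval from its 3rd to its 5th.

So we need the interval from F♯ up to A♯.
From F♯ to A♯ is 4 semitones, exactly the major third.

M3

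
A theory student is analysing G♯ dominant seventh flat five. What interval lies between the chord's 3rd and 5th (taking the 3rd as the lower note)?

diminished third

Spelling the chord: G♯, B♯, D, F♯.
So we need the interval from B♯ up to D.
3 letter names make it a third; at 2 semitones (a whole step narrower than major) the quality is diminished.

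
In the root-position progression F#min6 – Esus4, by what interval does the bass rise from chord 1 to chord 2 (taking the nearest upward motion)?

minor 7th

The roots are F# and E.
7 letter names make it a seventh; at 10 semitones (a half step narrower than major) the quality is minor.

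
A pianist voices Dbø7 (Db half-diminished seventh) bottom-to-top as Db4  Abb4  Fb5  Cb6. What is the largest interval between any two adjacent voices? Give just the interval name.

Adjacent intervals: Db4→Abb4 = diminished fifth; Abb4→Fb5 = major sixth; Fb5→Cb6 = perfect fifth.
The largest is Abb4 to Fb5, a major sixth (9 semitones).

major 6th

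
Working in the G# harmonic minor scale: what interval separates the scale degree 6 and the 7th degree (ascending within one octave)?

augmented second

The scale runs G# A# B C# D# E F##.
That puts E below F##.
From E to F##: 3 semitones over a second = augmented.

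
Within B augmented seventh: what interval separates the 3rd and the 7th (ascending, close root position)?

diminished 5th

B+7 is spelled B, D#, F##, A.
That puts D# below A.
From D# to A: 6 semitones over a fifth = diminished.
This 3–7 tritone is the characteristic tension at the heart of the dominant sound.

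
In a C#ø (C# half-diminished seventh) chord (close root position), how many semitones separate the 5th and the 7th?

4

Spelling the chord: C# E G B.
G to B is a major third: 4 semitones.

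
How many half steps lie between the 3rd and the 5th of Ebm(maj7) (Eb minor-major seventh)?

The chord tones of Ebm(maj7) are Eb-Gb-Bb-D.
Gb to Bb is a major third: 4 semitones.

4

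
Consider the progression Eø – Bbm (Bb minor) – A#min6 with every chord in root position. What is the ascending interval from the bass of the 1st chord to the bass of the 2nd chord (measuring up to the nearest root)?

The roots are E and Bb.
5 letter names make it a fifth; at 6 semitones (a half step narrower than perfect) the quality is diminished.

d5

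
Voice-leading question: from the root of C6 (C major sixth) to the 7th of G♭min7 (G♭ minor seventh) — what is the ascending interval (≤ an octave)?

diminished fourth

C6 (C major sixth) has C as its root, and G♭min7 (G♭ minor seventh) has F♭ as its 7th.
C up to F♭ is 4 semitones, a half step narrower than a perfect fourth, so the interval is diminished.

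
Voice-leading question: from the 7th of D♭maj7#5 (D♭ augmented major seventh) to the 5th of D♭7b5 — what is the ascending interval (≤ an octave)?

diminished sixth

The 7th of D♭maj7#5 (D♭ augmented major seventh) is C; the 5th of D♭7b5 is A𝄫.
From C to A𝄫: 7 semitones over a sixth = diminished.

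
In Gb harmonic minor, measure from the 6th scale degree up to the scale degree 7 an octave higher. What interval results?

The scale runs Gb Ab Bbb Cb Db Ebb F.
That puts Ebb below F.
9 letter names make it a ninth; at 15 semitones (a half step wider than major) the quality is augmented.

augmented 9th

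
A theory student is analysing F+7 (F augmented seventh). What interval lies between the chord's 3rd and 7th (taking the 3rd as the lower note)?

Spelling the chord: F–A–C♯–E♭.
3rd = A; 7th = E♭.
A up to E♭ is 6 semitones, a half step narrower than a perfect fifth, so the interval is diminished.

diminished fifth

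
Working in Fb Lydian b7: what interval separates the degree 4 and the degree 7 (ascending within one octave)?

diminished fourth

Fb lydian dominant: Fb Gb Ab Bb Cb Db Ebb.
So we need the interval from Bb up to Ebb.
Bb up to Ebb is 4 semitones, a half step narrower than a perfect fourth, so the interval is diminished.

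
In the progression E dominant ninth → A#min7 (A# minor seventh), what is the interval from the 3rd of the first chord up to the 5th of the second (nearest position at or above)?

E dominant ninth has G# as its 3rd, and A#min7 (A# minor seventh) has E# as its 5th.
G# up to E# spans 6 letter names and 9 semitones — a major sixth.

major 6th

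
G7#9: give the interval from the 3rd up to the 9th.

major seventh

The chord tones of G7#9 (G dominant seventh sharp nine) are G B D F A♯.
3rd = B; 9th = A♯.
B up to A♯ spans 7 letter names and 11 semitones — a major seventh.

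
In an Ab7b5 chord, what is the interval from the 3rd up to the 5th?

diminished third

Spelling the chord: Ab-C-Ebb-Gb.
So we need the interval from C up to Ebb.
From C to Ebb: 2 semitones over a third = diminished.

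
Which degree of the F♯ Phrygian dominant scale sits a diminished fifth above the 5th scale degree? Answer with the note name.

The scale is F♯ G A♯ B C♯ D E.
The 5th scale degree is C♯; a diminished fifth above that is G — scale degree 2.

G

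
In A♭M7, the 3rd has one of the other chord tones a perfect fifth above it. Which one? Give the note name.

G

A♭maj7 (A♭ major seventh) is spelled A♭-C-E♭-G.
The 3rd is C. A perfect fifth above C is G.
G is the chord's 7th.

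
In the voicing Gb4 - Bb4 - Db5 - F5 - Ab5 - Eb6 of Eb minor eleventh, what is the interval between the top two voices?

P5

Those voices are Ab5 and Eb6.
Counting 5 letters and 7 half steps from Ab gives a perfect fifth.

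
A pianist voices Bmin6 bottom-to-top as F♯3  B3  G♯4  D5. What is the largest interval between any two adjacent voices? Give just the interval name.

Adjacent intervals: F♯3→B3 = perfect fourth; B3→G♯4 = major sixth; G♯4→D5 = diminished fifth.
The largest is B3 to G♯4, a major sixth (9 semitones).

major 6th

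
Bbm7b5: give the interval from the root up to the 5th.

diminished fifth

Spelling the chord: Bb–Db–Fb–Ab.
That puts Bb below Fb.
5 letter names make it a fifth; at 6 semitones (a half step narrower than perfect) the quality is diminished.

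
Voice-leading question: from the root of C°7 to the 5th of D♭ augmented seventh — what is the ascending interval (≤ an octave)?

C°7 has C as its root, and D♭ augmented seventh has A as its 5th.
C up to A spans 6 letter names and 9 semitones — a major sixth.

major sixth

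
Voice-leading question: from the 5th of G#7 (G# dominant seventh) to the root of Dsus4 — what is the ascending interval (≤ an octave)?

diminished octave

The 5th of G#7 (G# dominant seventh) is D#; the root of Dsus4 is D.
8 letter names make it an octave; at 11 semitones (a half step narrower than perfect) the quality is diminished.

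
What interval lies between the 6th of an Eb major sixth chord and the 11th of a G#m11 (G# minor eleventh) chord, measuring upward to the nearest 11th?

augmented 1st

Eb major sixth has C as its 6th, and G#m11 (G# minor eleventh) has C# as its 11th.
C up to C# is 1 semitone, a half step wider than a perfect unison, so the interval is augmented.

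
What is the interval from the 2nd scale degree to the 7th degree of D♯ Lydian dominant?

minor sixth

The scale runs D♯ E♯ F𝄪 G𝄪 A♯ B♯ C♯.
That puts E♯ below C♯.
From E♯ to C♯: 8 semitones over a sixth = minor.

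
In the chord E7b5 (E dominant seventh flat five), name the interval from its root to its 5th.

diminished fifth

E dominant seventh flat five: E, G#, Bb, D.
Root = E; 5th = Bb.
5 letter names make it a fifth; at 6 semitones (a half step narrower than perfect) the quality is diminished.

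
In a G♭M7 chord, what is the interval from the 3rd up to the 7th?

G♭ major seventh is spelled G♭ B♭ D♭ F.
3rd = B♭; 7th = F.
B♭ up to F spans 5 letter names and 7 semitones — a perfect fifth.

P5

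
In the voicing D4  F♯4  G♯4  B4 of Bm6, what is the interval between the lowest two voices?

Those voices are D4 and F♯4.
D up to F♯ spans 3 letter names and 4 semitones — a major third.

M3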